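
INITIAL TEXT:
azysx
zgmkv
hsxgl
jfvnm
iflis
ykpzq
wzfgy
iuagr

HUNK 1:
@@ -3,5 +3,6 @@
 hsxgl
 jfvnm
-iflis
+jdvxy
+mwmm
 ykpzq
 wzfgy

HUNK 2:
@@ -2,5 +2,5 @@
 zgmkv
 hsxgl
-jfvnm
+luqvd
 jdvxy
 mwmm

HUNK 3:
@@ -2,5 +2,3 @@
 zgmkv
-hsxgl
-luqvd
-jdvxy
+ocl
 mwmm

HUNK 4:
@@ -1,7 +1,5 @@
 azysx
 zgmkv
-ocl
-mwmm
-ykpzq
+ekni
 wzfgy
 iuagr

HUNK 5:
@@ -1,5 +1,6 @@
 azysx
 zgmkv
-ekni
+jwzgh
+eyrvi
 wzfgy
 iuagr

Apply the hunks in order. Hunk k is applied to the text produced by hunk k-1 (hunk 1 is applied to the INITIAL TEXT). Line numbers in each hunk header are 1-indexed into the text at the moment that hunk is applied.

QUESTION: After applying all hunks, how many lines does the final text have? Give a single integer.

Hunk 1: at line 3 remove [iflis] add [jdvxy,mwmm] -> 9 lines: azysx zgmkv hsxgl jfvnm jdvxy mwmm ykpzq wzfgy iuagr
Hunk 2: at line 2 remove [jfvnm] add [luqvd] -> 9 lines: azysx zgmkv hsxgl luqvd jdvxy mwmm ykpzq wzfgy iuagr
Hunk 3: at line 2 remove [hsxgl,luqvd,jdvxy] add [ocl] -> 7 lines: azysx zgmkv ocl mwmm ykpzq wzfgy iuagr
Hunk 4: at line 1 remove [ocl,mwmm,ykpzq] add [ekni] -> 5 lines: azysx zgmkv ekni wzfgy iuagr
Hunk 5: at line 1 remove [ekni] add [jwzgh,eyrvi] -> 6 lines: azysx zgmkv jwzgh eyrvi wzfgy iuagr
Final line count: 6

Answer: 6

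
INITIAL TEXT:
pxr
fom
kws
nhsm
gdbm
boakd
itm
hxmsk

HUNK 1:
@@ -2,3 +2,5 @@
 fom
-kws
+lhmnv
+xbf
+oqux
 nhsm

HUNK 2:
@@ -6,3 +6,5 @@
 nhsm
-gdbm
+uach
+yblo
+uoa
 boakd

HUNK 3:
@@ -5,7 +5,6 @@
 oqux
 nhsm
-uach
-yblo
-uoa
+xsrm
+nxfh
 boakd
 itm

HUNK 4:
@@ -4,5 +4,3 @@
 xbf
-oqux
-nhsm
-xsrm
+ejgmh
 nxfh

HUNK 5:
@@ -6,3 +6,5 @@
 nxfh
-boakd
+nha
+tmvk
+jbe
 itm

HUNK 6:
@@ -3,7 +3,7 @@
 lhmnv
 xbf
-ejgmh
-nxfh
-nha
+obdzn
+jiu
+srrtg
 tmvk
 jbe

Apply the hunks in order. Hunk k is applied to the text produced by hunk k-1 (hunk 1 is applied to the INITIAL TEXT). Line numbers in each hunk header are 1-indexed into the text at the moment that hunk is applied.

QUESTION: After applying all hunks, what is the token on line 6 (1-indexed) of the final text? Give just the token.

Hunk 1: at line 2 remove [kws] add [lhmnv,xbf,oqux] -> 10 lines: pxr fom lhmnv xbf oqux nhsm gdbm boakd itm hxmsk
Hunk 2: at line 6 remove [gdbm] add [uach,yblo,uoa] -> 12 lines: pxr fom lhmnv xbf oqux nhsm uach yblo uoa boakd itm hxmsk
Hunk 3: at line 5 remove [uach,yblo,uoa] add [xsrm,nxfh] -> 11 lines: pxr fom lhmnv xbf oqux nhsm xsrm nxfh boakd itm hxmsk
Hunk 4: at line 4 remove [oqux,nhsm,xsrm] add [ejgmh] -> 9 lines: pxr fom lhmnv xbf ejgmh nxfh boakd itm hxmsk
Hunk 5: at line 6 remove [boakd] add [nha,tmvk,jbe] -> 11 lines: pxr fom lhmnv xbf ejgmh nxfh nha tmvk jbe itm hxmsk
Hunk 6: at line 3 remove [ejgmh,nxfh,nha] add [obdzn,jiu,srrtg] -> 11 lines: pxr fom lhmnv xbf obdzn jiu srrtg tmvk jbe itm hxmsk
Final line 6: jiu

Answer: jiu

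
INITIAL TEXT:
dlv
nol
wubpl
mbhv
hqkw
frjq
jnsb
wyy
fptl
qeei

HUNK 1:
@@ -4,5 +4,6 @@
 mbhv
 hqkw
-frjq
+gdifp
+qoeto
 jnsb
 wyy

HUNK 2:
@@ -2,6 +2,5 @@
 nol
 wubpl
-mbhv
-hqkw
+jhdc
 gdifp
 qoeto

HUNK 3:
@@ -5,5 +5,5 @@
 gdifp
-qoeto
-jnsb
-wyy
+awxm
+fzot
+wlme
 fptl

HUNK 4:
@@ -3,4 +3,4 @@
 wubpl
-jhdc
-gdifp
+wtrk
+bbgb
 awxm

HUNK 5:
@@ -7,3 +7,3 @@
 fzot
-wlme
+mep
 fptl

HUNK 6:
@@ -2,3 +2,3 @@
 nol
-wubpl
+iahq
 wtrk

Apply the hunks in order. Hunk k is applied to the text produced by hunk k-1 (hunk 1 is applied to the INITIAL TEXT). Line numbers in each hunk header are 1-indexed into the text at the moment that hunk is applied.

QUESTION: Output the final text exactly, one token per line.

Hunk 1: at line 4 remove [frjq] add [gdifp,qoeto] -> 11 lines: dlv nol wubpl mbhv hqkw gdifp qoeto jnsb wyy fptl qeei
Hunk 2: at line 2 remove [mbhv,hqkw] add [jhdc] -> 10 lines: dlv nol wubpl jhdc gdifp qoeto jnsb wyy fptl qeei
Hunk 3: at line 5 remove [qoeto,jnsb,wyy] add [awxm,fzot,wlme] -> 10 lines: dlv nol wubpl jhdc gdifp awxm fzot wlme fptl qeei
Hunk 4: at line 3 remove [jhdc,gdifp] add [wtrk,bbgb] -> 10 lines: dlv nol wubpl wtrk bbgb awxm fzot wlme fptl qeei
Hunk 5: at line 7 remove [wlme] add [mep] -> 10 lines: dlv nol wubpl wtrk bbgb awxm fzot mep fptl qeei
Hunk 6: at line 2 remove [wubpl] add [iahq] -> 10 lines: dlv nol iahq wtrk bbgb awxm fzot mep fptl qeei

Answer: dlv
nol
iahq
wtrk
bbgb
awxm
fzot
mep
fptl
qeei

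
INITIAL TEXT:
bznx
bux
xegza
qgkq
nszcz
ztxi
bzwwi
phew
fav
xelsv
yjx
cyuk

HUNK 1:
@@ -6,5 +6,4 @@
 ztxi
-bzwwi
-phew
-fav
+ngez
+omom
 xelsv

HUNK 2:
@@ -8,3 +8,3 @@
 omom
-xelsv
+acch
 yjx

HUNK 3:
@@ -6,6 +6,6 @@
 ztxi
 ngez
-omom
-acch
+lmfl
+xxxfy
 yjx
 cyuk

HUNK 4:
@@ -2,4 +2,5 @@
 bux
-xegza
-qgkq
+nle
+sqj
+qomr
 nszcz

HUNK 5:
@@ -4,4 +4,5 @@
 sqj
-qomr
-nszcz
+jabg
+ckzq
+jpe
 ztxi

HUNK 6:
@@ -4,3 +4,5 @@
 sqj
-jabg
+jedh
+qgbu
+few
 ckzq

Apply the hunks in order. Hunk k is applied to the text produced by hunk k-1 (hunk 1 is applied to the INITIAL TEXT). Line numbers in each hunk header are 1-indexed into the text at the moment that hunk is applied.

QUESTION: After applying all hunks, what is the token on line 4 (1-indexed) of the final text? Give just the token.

Hunk 1: at line 6 remove [bzwwi,phew,fav] add [ngez,omom] -> 11 lines: bznx bux xegza qgkq nszcz ztxi ngez omom xelsv yjx cyuk
Hunk 2: at line 8 remove [xelsv] add [acch] -> 11 lines: bznx bux xegza qgkq nszcz ztxi ngez omom acch yjx cyuk
Hunk 3: at line 6 remove [omom,acch] add [lmfl,xxxfy] -> 11 lines: bznx bux xegza qgkq nszcz ztxi ngez lmfl xxxfy yjx cyuk
Hunk 4: at line 2 remove [xegza,qgkq] add [nle,sqj,qomr] -> 12 lines: bznx bux nle sqj qomr nszcz ztxi ngez lmfl xxxfy yjx cyuk
Hunk 5: at line 4 remove [qomr,nszcz] add [jabg,ckzq,jpe] -> 13 lines: bznx bux nle sqj jabg ckzq jpe ztxi ngez lmfl xxxfy yjx cyuk
Hunk 6: at line 4 remove [jabg] add [jedh,qgbu,few] -> 15 lines: bznx bux nle sqj jedh qgbu few ckzq jpe ztxi ngez lmfl xxxfy yjx cyuk
Final line 4: sqj

Answer: sqj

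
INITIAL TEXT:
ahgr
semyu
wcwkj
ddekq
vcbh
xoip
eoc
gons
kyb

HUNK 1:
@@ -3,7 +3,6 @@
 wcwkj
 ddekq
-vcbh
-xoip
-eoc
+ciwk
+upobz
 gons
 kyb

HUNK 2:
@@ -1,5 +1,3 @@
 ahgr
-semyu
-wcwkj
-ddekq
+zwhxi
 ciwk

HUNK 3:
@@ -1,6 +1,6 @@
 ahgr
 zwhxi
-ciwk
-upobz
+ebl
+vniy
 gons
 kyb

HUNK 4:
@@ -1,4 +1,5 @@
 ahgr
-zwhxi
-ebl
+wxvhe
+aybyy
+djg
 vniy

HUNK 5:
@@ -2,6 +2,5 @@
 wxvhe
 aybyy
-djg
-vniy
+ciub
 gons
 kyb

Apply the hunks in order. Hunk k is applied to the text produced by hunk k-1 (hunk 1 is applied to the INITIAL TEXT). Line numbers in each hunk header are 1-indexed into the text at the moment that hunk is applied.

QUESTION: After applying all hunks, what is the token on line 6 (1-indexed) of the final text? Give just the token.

Answer: kyb

Derivation:
Hunk 1: at line 3 remove [vcbh,xoip,eoc] add [ciwk,upobz] -> 8 lines: ahgr semyu wcwkj ddekq ciwk upobz gons kyb
Hunk 2: at line 1 remove [semyu,wcwkj,ddekq] add [zwhxi] -> 6 lines: ahgr zwhxi ciwk upobz gons kyb
Hunk 3: at line 1 remove [ciwk,upobz] add [ebl,vniy] -> 6 lines: ahgr zwhxi ebl vniy gons kyb
Hunk 4: at line 1 remove [zwhxi,ebl] add [wxvhe,aybyy,djg] -> 7 lines: ahgr wxvhe aybyy djg vniy gons kyb
Hunk 5: at line 2 remove [djg,vniy] add [ciub] -> 6 lines: ahgr wxvhe aybyy ciub gons kyb
Final line 6: kyb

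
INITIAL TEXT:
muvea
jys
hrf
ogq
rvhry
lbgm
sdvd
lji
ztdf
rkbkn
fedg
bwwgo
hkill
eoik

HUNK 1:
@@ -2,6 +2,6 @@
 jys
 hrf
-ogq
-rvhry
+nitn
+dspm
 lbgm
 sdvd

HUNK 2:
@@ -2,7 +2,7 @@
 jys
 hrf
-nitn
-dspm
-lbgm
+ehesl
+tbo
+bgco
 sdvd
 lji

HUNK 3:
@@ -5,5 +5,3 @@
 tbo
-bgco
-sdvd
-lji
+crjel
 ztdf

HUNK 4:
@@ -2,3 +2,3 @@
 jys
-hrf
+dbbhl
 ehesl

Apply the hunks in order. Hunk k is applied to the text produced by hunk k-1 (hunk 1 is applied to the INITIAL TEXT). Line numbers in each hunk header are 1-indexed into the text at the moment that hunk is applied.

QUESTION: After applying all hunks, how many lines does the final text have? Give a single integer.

Hunk 1: at line 2 remove [ogq,rvhry] add [nitn,dspm] -> 14 lines: muvea jys hrf nitn dspm lbgm sdvd lji ztdf rkbkn fedg bwwgo hkill eoik
Hunk 2: at line 2 remove [nitn,dspm,lbgm] add [ehesl,tbo,bgco] -> 14 lines: muvea jys hrf ehesl tbo bgco sdvd lji ztdf rkbkn fedg bwwgo hkill eoik
Hunk 3: at line 5 remove [bgco,sdvd,lji] add [crjel] -> 12 lines: muvea jys hrf ehesl tbo crjel ztdf rkbkn fedg bwwgo hkill eoik
Hunk 4: at line 2 remove [hrf] add [dbbhl] -> 12 lines: muvea jys dbbhl ehesl tbo crjel ztdf rkbkn fedg bwwgo hkill eoik
Final line count: 12

Answer: 12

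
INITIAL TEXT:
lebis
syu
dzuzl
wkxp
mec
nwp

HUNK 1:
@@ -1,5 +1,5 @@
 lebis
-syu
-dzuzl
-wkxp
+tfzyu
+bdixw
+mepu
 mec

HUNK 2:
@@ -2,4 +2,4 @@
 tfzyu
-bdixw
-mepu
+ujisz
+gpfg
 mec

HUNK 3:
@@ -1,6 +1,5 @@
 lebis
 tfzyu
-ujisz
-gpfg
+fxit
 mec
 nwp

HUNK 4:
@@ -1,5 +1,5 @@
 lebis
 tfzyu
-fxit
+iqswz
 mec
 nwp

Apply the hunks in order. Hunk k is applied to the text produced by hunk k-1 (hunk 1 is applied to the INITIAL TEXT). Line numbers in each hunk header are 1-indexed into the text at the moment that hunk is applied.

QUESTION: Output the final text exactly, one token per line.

Answer: lebis
tfzyu
iqswz
mec
nwp

Derivation:
Hunk 1: at line 1 remove [syu,dzuzl,wkxp] add [tfzyu,bdixw,mepu] -> 6 lines: lebis tfzyu bdixw mepu mec nwp
Hunk 2: at line 2 remove [bdixw,mepu] add [ujisz,gpfg] -> 6 lines: lebis tfzyu ujisz gpfg mec nwp
Hunk 3: at line 1 remove [ujisz,gpfg] add [fxit] -> 5 lines: lebis tfzyu fxit mec nwp
Hunk 4: at line 1 remove [fxit] add [iqswz] -> 5 lines: lebis tfzyu iqswz mec nwp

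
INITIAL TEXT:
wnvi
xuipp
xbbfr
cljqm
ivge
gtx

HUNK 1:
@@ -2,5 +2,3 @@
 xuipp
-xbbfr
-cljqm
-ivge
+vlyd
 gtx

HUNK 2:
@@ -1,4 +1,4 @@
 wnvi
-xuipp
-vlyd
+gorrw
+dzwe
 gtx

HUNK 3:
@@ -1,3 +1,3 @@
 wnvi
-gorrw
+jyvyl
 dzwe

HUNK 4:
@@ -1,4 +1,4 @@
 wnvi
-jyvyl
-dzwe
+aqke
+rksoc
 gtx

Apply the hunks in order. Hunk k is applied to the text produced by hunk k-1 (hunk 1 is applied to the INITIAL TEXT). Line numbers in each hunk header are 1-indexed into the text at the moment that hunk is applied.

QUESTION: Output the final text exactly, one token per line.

Hunk 1: at line 2 remove [xbbfr,cljqm,ivge] add [vlyd] -> 4 lines: wnvi xuipp vlyd gtx
Hunk 2: at line 1 remove [xuipp,vlyd] add [gorrw,dzwe] -> 4 lines: wnvi gorrw dzwe gtx
Hunk 3: at line 1 remove [gorrw] add [jyvyl] -> 4 lines: wnvi jyvyl dzwe gtx
Hunk 4: at line 1 remove [jyvyl,dzwe] add [aqke,rksoc] -> 4 lines: wnvi aqke rksoc gtx

Answer: wnvi
aqke
rksoc
gtx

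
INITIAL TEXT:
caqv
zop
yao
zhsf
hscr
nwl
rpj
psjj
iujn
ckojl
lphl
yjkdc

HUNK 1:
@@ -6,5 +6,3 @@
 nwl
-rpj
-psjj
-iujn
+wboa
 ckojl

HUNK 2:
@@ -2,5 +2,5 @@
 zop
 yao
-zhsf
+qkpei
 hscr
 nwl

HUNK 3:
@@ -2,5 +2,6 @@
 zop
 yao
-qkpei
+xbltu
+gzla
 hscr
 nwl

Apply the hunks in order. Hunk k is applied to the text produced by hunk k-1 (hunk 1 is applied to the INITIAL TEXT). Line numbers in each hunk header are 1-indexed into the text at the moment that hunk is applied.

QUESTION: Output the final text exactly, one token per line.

Hunk 1: at line 6 remove [rpj,psjj,iujn] add [wboa] -> 10 lines: caqv zop yao zhsf hscr nwl wboa ckojl lphl yjkdc
Hunk 2: at line 2 remove [zhsf] add [qkpei] -> 10 lines: caqv zop yao qkpei hscr nwl wboa ckojl lphl yjkdc
Hunk 3: at line 2 remove [qkpei] add [xbltu,gzla] -> 11 lines: caqv zop yao xbltu gzla hscr nwl wboa ckojl lphl yjkdc

Answer: caqv
zop
yao
xbltu
gzla
hscr
nwl
wboa
ckojl
lphl
yjkdc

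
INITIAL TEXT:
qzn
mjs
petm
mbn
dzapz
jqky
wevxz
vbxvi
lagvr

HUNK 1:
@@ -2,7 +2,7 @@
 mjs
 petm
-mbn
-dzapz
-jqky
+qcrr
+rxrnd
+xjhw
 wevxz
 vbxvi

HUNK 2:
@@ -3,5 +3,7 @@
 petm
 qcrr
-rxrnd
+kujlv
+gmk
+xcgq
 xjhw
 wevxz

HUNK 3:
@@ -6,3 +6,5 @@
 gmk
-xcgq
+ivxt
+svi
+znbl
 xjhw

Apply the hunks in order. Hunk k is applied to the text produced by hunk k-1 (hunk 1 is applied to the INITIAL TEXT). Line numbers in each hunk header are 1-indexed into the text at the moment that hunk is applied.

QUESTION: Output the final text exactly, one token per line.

Hunk 1: at line 2 remove [mbn,dzapz,jqky] add [qcrr,rxrnd,xjhw] -> 9 lines: qzn mjs petm qcrr rxrnd xjhw wevxz vbxvi lagvr
Hunk 2: at line 3 remove [rxrnd] add [kujlv,gmk,xcgq] -> 11 lines: qzn mjs petm qcrr kujlv gmk xcgq xjhw wevxz vbxvi lagvr
Hunk 3: at line 6 remove [xcgq] add [ivxt,svi,znbl] -> 13 lines: qzn mjs petm qcrr kujlv gmk ivxt svi znbl xjhw wevxz vbxvi lagvr

Answer: qzn
mjs
petm
qcrr
kujlv
gmk
ivxt
svi
znbl
xjhw
wevxz
vbxvi
lagvr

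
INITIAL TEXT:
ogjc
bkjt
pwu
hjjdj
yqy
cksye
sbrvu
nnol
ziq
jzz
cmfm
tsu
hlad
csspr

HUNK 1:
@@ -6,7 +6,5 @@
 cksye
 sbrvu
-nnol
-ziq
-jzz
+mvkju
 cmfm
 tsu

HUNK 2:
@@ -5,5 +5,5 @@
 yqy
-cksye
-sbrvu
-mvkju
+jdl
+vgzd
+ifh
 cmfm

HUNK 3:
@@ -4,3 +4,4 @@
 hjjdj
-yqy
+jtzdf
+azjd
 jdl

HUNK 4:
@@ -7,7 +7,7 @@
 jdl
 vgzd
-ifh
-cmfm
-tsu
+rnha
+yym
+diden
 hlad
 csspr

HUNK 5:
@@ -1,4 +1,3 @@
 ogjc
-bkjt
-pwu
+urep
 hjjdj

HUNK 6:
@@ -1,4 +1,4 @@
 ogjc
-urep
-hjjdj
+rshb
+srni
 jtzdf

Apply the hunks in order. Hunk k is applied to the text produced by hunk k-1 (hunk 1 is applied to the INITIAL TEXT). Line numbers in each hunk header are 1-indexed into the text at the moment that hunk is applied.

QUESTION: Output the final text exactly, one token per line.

Hunk 1: at line 6 remove [nnol,ziq,jzz] add [mvkju] -> 12 lines: ogjc bkjt pwu hjjdj yqy cksye sbrvu mvkju cmfm tsu hlad csspr
Hunk 2: at line 5 remove [cksye,sbrvu,mvkju] add [jdl,vgzd,ifh] -> 12 lines: ogjc bkjt pwu hjjdj yqy jdl vgzd ifh cmfm tsu hlad csspr
Hunk 3: at line 4 remove [yqy] add [jtzdf,azjd] -> 13 lines: ogjc bkjt pwu hjjdj jtzdf azjd jdl vgzd ifh cmfm tsu hlad csspr
Hunk 4: at line 7 remove [ifh,cmfm,tsu] add [rnha,yym,diden] -> 13 lines: ogjc bkjt pwu hjjdj jtzdf azjd jdl vgzd rnha yym diden hlad csspr
Hunk 5: at line 1 remove [bkjt,pwu] add [urep] -> 12 lines: ogjc urep hjjdj jtzdf azjd jdl vgzd rnha yym diden hlad csspr
Hunk 6: at line 1 remove [urep,hjjdj] add [rshb,srni] -> 12 lines: ogjc rshb srni jtzdf azjd jdl vgzd rnha yym diden hlad csspr

Answer: ogjc
rshb
srni
jtzdf
azjd
jdl
vgzd
rnha
yym
diden
hlad
csspr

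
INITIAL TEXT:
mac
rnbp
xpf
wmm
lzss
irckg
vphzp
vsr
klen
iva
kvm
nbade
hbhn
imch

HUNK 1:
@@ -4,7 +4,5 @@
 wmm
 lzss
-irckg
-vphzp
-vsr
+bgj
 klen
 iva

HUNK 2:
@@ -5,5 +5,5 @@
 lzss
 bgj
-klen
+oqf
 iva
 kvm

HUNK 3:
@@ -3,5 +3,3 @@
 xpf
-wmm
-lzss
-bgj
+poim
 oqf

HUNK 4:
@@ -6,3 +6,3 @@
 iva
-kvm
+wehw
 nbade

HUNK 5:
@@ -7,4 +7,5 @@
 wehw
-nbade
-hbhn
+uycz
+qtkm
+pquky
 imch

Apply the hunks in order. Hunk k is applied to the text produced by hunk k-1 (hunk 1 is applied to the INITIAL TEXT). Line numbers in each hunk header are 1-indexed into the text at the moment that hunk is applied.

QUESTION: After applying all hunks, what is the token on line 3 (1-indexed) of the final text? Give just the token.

Answer: xpf

Derivation:
Hunk 1: at line 4 remove [irckg,vphzp,vsr] add [bgj] -> 12 lines: mac rnbp xpf wmm lzss bgj klen iva kvm nbade hbhn imch
Hunk 2: at line 5 remove [klen] add [oqf] -> 12 lines: mac rnbp xpf wmm lzss bgj oqf iva kvm nbade hbhn imch
Hunk 3: at line 3 remove [wmm,lzss,bgj] add [poim] -> 10 lines: mac rnbp xpf poim oqf iva kvm nbade hbhn imch
Hunk 4: at line 6 remove [kvm] add [wehw] -> 10 lines: mac rnbp xpf poim oqf iva wehw nbade hbhn imch
Hunk 5: at line 7 remove [nbade,hbhn] add [uycz,qtkm,pquky] -> 11 lines: mac rnbp xpf poim oqf iva wehw uycz qtkm pquky imch
Final line 3: xpf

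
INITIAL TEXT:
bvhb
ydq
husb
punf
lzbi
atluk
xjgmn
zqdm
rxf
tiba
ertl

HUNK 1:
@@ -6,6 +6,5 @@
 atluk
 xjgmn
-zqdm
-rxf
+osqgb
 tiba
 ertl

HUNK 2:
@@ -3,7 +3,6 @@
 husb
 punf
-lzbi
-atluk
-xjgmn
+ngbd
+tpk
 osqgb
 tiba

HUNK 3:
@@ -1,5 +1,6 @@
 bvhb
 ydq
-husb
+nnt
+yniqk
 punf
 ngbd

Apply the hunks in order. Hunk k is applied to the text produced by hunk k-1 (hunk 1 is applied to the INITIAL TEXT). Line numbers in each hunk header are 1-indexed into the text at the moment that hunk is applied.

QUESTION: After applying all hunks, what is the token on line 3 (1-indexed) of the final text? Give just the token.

Answer: nnt

Derivation:
Hunk 1: at line 6 remove [zqdm,rxf] add [osqgb] -> 10 lines: bvhb ydq husb punf lzbi atluk xjgmn osqgb tiba ertl
Hunk 2: at line 3 remove [lzbi,atluk,xjgmn] add [ngbd,tpk] -> 9 lines: bvhb ydq husb punf ngbd tpk osqgb tiba ertl
Hunk 3: at line 1 remove [husb] add [nnt,yniqk] -> 10 lines: bvhb ydq nnt yniqk punf ngbd tpk osqgb tiba ertl
Final line 3: nnt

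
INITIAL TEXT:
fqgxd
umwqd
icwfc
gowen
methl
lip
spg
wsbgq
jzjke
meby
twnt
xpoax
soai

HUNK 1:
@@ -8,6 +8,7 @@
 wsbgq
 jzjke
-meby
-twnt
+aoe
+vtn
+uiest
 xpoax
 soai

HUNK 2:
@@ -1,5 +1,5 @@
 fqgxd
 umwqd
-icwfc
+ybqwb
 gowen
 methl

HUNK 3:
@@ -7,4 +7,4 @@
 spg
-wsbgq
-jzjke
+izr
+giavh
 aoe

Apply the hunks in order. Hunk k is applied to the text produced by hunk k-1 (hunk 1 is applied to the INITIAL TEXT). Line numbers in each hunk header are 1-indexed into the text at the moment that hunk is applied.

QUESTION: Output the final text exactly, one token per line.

Answer: fqgxd
umwqd
ybqwb
gowen
methl
lip
spg
izr
giavh
aoe
vtn
uiest
xpoax
soai

Derivation:
Hunk 1: at line 8 remove [meby,twnt] add [aoe,vtn,uiest] -> 14 lines: fqgxd umwqd icwfc gowen methl lip spg wsbgq jzjke aoe vtn uiest xpoax soai
Hunk 2: at line 1 remove [icwfc] add [ybqwb] -> 14 lines: fqgxd umwqd ybqwb gowen methl lip spg wsbgq jzjke aoe vtn uiest xpoax soai
Hunk 3: at line 7 remove [wsbgq,jzjke] add [izr,giavh] -> 14 lines: fqgxd umwqd ybqwb gowen methl lip spg izr giavh aoe vtn uiest xpoax soai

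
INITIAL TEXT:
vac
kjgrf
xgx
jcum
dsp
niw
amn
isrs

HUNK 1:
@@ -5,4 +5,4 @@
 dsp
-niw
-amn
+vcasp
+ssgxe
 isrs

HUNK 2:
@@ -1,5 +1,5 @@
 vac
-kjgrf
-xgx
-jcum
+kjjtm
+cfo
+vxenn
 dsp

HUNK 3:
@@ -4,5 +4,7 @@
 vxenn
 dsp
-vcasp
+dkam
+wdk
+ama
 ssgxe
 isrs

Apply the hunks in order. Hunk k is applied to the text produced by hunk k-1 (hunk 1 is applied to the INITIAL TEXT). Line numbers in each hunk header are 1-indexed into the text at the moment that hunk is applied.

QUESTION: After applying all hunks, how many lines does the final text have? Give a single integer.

Answer: 10

Derivation:
Hunk 1: at line 5 remove [niw,amn] add [vcasp,ssgxe] -> 8 lines: vac kjgrf xgx jcum dsp vcasp ssgxe isrs
Hunk 2: at line 1 remove [kjgrf,xgx,jcum] add [kjjtm,cfo,vxenn] -> 8 lines: vac kjjtm cfo vxenn dsp vcasp ssgxe isrs
Hunk 3: at line 4 remove [vcasp] add [dkam,wdk,ama] -> 10 lines: vac kjjtm cfo vxenn dsp dkam wdk ama ssgxe isrs
Final line count: 10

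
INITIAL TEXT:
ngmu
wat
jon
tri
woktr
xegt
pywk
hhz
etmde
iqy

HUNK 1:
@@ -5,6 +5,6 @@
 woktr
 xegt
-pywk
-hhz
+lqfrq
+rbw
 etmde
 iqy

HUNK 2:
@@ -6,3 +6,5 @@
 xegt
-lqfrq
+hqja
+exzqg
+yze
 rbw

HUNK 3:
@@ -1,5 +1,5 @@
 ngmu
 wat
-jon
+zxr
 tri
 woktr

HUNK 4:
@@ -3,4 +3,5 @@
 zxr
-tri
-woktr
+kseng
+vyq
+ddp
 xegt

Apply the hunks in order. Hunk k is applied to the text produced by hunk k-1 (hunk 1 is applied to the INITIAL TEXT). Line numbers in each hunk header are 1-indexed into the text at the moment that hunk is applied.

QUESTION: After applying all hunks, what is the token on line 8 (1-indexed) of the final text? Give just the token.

Answer: hqja

Derivation:
Hunk 1: at line 5 remove [pywk,hhz] add [lqfrq,rbw] -> 10 lines: ngmu wat jon tri woktr xegt lqfrq rbw etmde iqy
Hunk 2: at line 6 remove [lqfrq] add [hqja,exzqg,yze] -> 12 lines: ngmu wat jon tri woktr xegt hqja exzqg yze rbw etmde iqy
Hunk 3: at line 1 remove [jon] add [zxr] -> 12 lines: ngmu wat zxr tri woktr xegt hqja exzqg yze rbw etmde iqy
Hunk 4: at line 3 remove [tri,woktr] add [kseng,vyq,ddp] -> 13 lines: ngmu wat zxr kseng vyq ddp xegt hqja exzqg yze rbw etmde iqy
Final line 8: hqja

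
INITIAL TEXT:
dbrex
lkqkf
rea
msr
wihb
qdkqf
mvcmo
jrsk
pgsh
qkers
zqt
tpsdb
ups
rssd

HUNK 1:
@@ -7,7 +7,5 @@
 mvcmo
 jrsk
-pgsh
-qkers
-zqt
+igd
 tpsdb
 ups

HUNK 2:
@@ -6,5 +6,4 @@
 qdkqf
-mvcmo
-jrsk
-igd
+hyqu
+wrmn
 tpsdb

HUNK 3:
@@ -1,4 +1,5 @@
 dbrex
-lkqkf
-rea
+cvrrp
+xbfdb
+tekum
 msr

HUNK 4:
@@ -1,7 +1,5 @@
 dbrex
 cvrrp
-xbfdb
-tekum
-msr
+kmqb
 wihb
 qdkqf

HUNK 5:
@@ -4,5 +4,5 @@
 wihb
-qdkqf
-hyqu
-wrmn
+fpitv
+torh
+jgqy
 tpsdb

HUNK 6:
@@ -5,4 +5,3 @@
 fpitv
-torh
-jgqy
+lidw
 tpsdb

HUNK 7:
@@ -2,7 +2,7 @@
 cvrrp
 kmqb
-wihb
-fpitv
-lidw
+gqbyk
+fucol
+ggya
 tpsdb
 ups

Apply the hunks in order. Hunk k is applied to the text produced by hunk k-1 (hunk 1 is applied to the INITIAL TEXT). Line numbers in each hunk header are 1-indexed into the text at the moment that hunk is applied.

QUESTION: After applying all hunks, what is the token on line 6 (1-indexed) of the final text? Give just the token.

Answer: ggya

Derivation:
Hunk 1: at line 7 remove [pgsh,qkers,zqt] add [igd] -> 12 lines: dbrex lkqkf rea msr wihb qdkqf mvcmo jrsk igd tpsdb ups rssd
Hunk 2: at line 6 remove [mvcmo,jrsk,igd] add [hyqu,wrmn] -> 11 lines: dbrex lkqkf rea msr wihb qdkqf hyqu wrmn tpsdb ups rssd
Hunk 3: at line 1 remove [lkqkf,rea] add [cvrrp,xbfdb,tekum] -> 12 lines: dbrex cvrrp xbfdb tekum msr wihb qdkqf hyqu wrmn tpsdb ups rssd
Hunk 4: at line 1 remove [xbfdb,tekum,msr] add [kmqb] -> 10 lines: dbrex cvrrp kmqb wihb qdkqf hyqu wrmn tpsdb ups rssd
Hunk 5: at line 4 remove [qdkqf,hyqu,wrmn] add [fpitv,torh,jgqy] -> 10 lines: dbrex cvrrp kmqb wihb fpitv torh jgqy tpsdb ups rssd
Hunk 6: at line 5 remove [torh,jgqy] add [lidw] -> 9 lines: dbrex cvrrp kmqb wihb fpitv lidw tpsdb ups rssd
Hunk 7: at line 2 remove [wihb,fpitv,lidw] add [gqbyk,fucol,ggya] -> 9 lines: dbrex cvrrp kmqb gqbyk fucol ggya tpsdb ups rssd
Final line 6: ggya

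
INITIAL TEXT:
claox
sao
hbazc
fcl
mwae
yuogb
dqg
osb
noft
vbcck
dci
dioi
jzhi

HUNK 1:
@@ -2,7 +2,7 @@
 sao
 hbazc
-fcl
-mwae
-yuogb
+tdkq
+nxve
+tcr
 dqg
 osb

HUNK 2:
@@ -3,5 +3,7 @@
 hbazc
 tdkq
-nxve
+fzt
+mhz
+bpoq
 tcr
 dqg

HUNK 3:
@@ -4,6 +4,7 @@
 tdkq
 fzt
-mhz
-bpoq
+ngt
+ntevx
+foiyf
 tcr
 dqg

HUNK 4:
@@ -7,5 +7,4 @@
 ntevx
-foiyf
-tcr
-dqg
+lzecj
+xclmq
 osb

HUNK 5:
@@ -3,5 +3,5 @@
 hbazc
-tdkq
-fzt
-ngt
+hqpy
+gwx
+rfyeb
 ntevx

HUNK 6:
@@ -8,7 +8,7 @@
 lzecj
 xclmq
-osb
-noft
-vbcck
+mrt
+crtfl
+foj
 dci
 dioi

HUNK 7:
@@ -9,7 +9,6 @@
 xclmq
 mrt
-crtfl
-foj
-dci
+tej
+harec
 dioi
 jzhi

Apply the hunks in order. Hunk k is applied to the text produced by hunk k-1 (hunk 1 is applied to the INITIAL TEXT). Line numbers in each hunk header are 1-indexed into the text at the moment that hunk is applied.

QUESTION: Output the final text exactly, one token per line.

Hunk 1: at line 2 remove [fcl,mwae,yuogb] add [tdkq,nxve,tcr] -> 13 lines: claox sao hbazc tdkq nxve tcr dqg osb noft vbcck dci dioi jzhi
Hunk 2: at line 3 remove [nxve] add [fzt,mhz,bpoq] -> 15 lines: claox sao hbazc tdkq fzt mhz bpoq tcr dqg osb noft vbcck dci dioi jzhi
Hunk 3: at line 4 remove [mhz,bpoq] add [ngt,ntevx,foiyf] -> 16 lines: claox sao hbazc tdkq fzt ngt ntevx foiyf tcr dqg osb noft vbcck dci dioi jzhi
Hunk 4: at line 7 remove [foiyf,tcr,dqg] add [lzecj,xclmq] -> 15 lines: claox sao hbazc tdkq fzt ngt ntevx lzecj xclmq osb noft vbcck dci dioi jzhi
Hunk 5: at line 3 remove [tdkq,fzt,ngt] add [hqpy,gwx,rfyeb] -> 15 lines: claox sao hbazc hqpy gwx rfyeb ntevx lzecj xclmq osb noft vbcck dci dioi jzhi
Hunk 6: at line 8 remove [osb,noft,vbcck] add [mrt,crtfl,foj] -> 15 lines: claox sao hbazc hqpy gwx rfyeb ntevx lzecj xclmq mrt crtfl foj dci dioi jzhi
Hunk 7: at line 9 remove [crtfl,foj,dci] add [tej,harec] -> 14 lines: claox sao hbazc hqpy gwx rfyeb ntevx lzecj xclmq mrt tej harec dioi jzhi

Answer: claox
sao
hbazc
hqpy
gwx
rfyeb
ntevx
lzecj
xclmq
mrt
tej
harec
dioi
jzhi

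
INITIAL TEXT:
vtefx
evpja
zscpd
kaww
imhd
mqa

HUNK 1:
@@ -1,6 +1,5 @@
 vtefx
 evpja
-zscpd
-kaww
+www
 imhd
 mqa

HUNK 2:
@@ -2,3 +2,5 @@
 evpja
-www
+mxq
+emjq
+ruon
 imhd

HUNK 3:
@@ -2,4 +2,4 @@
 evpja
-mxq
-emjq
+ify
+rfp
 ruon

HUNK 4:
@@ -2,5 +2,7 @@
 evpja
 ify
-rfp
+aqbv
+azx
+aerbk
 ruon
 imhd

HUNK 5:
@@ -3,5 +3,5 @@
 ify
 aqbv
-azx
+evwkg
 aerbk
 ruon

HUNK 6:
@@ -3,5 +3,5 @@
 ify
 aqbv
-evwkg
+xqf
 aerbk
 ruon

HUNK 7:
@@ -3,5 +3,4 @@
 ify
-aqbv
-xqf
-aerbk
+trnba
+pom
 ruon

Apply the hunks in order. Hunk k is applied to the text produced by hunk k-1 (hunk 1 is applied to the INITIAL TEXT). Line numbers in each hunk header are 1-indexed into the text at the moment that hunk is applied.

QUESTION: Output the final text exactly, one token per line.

Hunk 1: at line 1 remove [zscpd,kaww] add [www] -> 5 lines: vtefx evpja www imhd mqa
Hunk 2: at line 2 remove [www] add [mxq,emjq,ruon] -> 7 lines: vtefx evpja mxq emjq ruon imhd mqa
Hunk 3: at line 2 remove [mxq,emjq] add [ify,rfp] -> 7 lines: vtefx evpja ify rfp ruon imhd mqa
Hunk 4: at line 2 remove [rfp] add [aqbv,azx,aerbk] -> 9 lines: vtefx evpja ify aqbv azx aerbk ruon imhd mqa
Hunk 5: at line 3 remove [azx] add [evwkg] -> 9 lines: vtefx evpja ify aqbv evwkg aerbk ruon imhd mqa
Hunk 6: at line 3 remove [evwkg] add [xqf] -> 9 lines: vtefx evpja ify aqbv xqf aerbk ruon imhd mqa
Hunk 7: at line 3 remove [aqbv,xqf,aerbk] add [trnba,pom] -> 8 lines: vtefx evpja ify trnba pom ruon imhd mqa

Answer: vtefx
evpja
ify
trnba
pom
ruon
imhd
mqa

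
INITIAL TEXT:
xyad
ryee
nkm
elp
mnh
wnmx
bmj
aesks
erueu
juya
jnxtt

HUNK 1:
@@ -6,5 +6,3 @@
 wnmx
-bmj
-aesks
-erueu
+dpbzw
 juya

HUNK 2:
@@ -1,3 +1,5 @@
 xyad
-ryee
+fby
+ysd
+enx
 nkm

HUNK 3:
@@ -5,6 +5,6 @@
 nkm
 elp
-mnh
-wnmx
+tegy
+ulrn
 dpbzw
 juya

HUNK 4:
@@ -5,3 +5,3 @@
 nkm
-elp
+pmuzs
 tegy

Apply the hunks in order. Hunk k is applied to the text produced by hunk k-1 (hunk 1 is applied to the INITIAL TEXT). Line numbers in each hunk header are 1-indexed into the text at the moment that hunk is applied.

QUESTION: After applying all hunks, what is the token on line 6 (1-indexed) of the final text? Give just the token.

Answer: pmuzs

Derivation:
Hunk 1: at line 6 remove [bmj,aesks,erueu] add [dpbzw] -> 9 lines: xyad ryee nkm elp mnh wnmx dpbzw juya jnxtt
Hunk 2: at line 1 remove [ryee] add [fby,ysd,enx] -> 11 lines: xyad fby ysd enx nkm elp mnh wnmx dpbzw juya jnxtt
Hunk 3: at line 5 remove [mnh,wnmx] add [tegy,ulrn] -> 11 lines: xyad fby ysd enx nkm elp tegy ulrn dpbzw juya jnxtt
Hunk 4: at line 5 remove [elp] add [pmuzs] -> 11 lines: xyad fby ysd enx nkm pmuzs tegy ulrn dpbzw juya jnxtt
Final line 6: pmuzs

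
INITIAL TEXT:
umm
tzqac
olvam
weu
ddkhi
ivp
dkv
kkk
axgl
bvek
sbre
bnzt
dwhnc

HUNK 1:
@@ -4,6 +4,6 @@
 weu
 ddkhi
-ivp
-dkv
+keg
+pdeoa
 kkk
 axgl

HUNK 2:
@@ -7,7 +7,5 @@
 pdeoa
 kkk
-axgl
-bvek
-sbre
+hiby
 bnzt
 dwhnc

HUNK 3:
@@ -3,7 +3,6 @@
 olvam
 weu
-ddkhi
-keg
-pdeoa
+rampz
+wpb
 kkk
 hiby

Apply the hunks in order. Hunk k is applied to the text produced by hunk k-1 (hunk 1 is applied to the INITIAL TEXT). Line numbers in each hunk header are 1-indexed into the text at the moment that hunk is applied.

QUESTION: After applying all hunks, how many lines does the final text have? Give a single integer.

Hunk 1: at line 4 remove [ivp,dkv] add [keg,pdeoa] -> 13 lines: umm tzqac olvam weu ddkhi keg pdeoa kkk axgl bvek sbre bnzt dwhnc
Hunk 2: at line 7 remove [axgl,bvek,sbre] add [hiby] -> 11 lines: umm tzqac olvam weu ddkhi keg pdeoa kkk hiby bnzt dwhnc
Hunk 3: at line 3 remove [ddkhi,keg,pdeoa] add [rampz,wpb] -> 10 lines: umm tzqac olvam weu rampz wpb kkk hiby bnzt dwhnc
Final line count: 10

Answer: 10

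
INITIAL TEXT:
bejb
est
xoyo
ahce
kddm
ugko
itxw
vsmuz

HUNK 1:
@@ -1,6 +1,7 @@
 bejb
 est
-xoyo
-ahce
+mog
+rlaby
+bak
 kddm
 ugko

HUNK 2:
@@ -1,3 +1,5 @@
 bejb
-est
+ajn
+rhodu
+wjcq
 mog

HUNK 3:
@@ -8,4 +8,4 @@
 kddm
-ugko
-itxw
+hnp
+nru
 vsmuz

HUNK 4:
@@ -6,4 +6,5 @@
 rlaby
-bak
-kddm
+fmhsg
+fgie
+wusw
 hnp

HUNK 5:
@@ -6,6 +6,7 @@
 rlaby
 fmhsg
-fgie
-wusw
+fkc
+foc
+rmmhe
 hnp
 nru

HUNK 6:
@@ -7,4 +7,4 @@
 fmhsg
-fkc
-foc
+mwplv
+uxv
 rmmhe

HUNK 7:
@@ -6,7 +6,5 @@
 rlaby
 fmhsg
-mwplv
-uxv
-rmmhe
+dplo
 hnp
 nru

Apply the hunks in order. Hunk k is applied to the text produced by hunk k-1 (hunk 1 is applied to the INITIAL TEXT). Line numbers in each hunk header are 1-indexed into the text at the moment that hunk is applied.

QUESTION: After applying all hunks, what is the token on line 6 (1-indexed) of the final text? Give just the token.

Answer: rlaby

Derivation:
Hunk 1: at line 1 remove [xoyo,ahce] add [mog,rlaby,bak] -> 9 lines: bejb est mog rlaby bak kddm ugko itxw vsmuz
Hunk 2: at line 1 remove [est] add [ajn,rhodu,wjcq] -> 11 lines: bejb ajn rhodu wjcq mog rlaby bak kddm ugko itxw vsmuz
Hunk 3: at line 8 remove [ugko,itxw] add [hnp,nru] -> 11 lines: bejb ajn rhodu wjcq mog rlaby bak kddm hnp nru vsmuz
Hunk 4: at line 6 remove [bak,kddm] add [fmhsg,fgie,wusw] -> 12 lines: bejb ajn rhodu wjcq mog rlaby fmhsg fgie wusw hnp nru vsmuz
Hunk 5: at line 6 remove [fgie,wusw] add [fkc,foc,rmmhe] -> 13 lines: bejb ajn rhodu wjcq mog rlaby fmhsg fkc foc rmmhe hnp nru vsmuz
Hunk 6: at line 7 remove [fkc,foc] add [mwplv,uxv] -> 13 lines: bejb ajn rhodu wjcq mog rlaby fmhsg mwplv uxv rmmhe hnp nru vsmuz
Hunk 7: at line 6 remove [mwplv,uxv,rmmhe] add [dplo] -> 11 lines: bejb ajn rhodu wjcq mog rlaby fmhsg dplo hnp nru vsmuz
Final line 6: rlaby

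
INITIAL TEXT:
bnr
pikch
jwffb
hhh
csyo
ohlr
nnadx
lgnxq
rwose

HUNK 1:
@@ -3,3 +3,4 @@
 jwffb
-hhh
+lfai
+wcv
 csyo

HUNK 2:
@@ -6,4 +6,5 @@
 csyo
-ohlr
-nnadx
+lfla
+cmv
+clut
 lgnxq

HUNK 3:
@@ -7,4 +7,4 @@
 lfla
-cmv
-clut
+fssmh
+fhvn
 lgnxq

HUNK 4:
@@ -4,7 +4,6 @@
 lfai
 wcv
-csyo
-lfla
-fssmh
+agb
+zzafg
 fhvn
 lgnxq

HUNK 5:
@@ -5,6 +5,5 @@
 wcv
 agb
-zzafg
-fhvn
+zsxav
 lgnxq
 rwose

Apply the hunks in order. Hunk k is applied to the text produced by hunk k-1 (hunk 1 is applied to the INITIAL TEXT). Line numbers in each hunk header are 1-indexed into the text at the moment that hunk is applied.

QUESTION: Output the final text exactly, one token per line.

Hunk 1: at line 3 remove [hhh] add [lfai,wcv] -> 10 lines: bnr pikch jwffb lfai wcv csyo ohlr nnadx lgnxq rwose
Hunk 2: at line 6 remove [ohlr,nnadx] add [lfla,cmv,clut] -> 11 lines: bnr pikch jwffb lfai wcv csyo lfla cmv clut lgnxq rwose
Hunk 3: at line 7 remove [cmv,clut] add [fssmh,fhvn] -> 11 lines: bnr pikch jwffb lfai wcv csyo lfla fssmh fhvn lgnxq rwose
Hunk 4: at line 4 remove [csyo,lfla,fssmh] add [agb,zzafg] -> 10 lines: bnr pikch jwffb lfai wcv agb zzafg fhvn lgnxq rwose
Hunk 5: at line 5 remove [zzafg,fhvn] add [zsxav] -> 9 lines: bnr pikch jwffb lfai wcv agb zsxav lgnxq rwose

Answer: bnr
pikch
jwffb
lfai
wcv
agb
zsxav
lgnxq
rwose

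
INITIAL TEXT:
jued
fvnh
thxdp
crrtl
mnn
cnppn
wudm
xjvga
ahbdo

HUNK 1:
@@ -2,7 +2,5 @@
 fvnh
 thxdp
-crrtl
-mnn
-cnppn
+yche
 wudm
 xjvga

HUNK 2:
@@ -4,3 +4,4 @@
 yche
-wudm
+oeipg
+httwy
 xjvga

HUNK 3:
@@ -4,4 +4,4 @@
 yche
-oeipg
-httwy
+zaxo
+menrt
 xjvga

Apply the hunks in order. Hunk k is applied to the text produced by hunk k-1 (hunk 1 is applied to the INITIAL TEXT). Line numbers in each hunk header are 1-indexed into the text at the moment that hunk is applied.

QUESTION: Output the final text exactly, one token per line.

Answer: jued
fvnh
thxdp
yche
zaxo
menrt
xjvga
ahbdo

Derivation:
Hunk 1: at line 2 remove [crrtl,mnn,cnppn] add [yche] -> 7 lines: jued fvnh thxdp yche wudm xjvga ahbdo
Hunk 2: at line 4 remove [wudm] add [oeipg,httwy] -> 8 lines: jued fvnh thxdp yche oeipg httwy xjvga ahbdo
Hunk 3: at line 4 remove [oeipg,httwy] add [zaxo,menrt] -> 8 lines: jued fvnh thxdp yche zaxo menrt xjvga ahbdo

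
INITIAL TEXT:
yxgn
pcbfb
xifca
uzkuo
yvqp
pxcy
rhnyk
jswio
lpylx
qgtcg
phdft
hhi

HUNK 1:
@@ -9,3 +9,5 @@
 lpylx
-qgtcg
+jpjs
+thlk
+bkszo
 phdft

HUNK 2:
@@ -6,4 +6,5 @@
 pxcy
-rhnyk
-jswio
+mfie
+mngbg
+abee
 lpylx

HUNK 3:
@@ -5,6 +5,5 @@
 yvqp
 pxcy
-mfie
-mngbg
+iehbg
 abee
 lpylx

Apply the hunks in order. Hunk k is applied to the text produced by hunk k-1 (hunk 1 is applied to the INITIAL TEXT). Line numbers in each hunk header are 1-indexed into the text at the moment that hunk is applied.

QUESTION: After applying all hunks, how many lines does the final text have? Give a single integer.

Answer: 14

Derivation:
Hunk 1: at line 9 remove [qgtcg] add [jpjs,thlk,bkszo] -> 14 lines: yxgn pcbfb xifca uzkuo yvqp pxcy rhnyk jswio lpylx jpjs thlk bkszo phdft hhi
Hunk 2: at line 6 remove [rhnyk,jswio] add [mfie,mngbg,abee] -> 15 lines: yxgn pcbfb xifca uzkuo yvqp pxcy mfie mngbg abee lpylx jpjs thlk bkszo phdft hhi
Hunk 3: at line 5 remove [mfie,mngbg] add [iehbg] -> 14 lines: yxgn pcbfb xifca uzkuo yvqp pxcy iehbg abee lpylx jpjs thlk bkszo phdft hhi
Final line count: 14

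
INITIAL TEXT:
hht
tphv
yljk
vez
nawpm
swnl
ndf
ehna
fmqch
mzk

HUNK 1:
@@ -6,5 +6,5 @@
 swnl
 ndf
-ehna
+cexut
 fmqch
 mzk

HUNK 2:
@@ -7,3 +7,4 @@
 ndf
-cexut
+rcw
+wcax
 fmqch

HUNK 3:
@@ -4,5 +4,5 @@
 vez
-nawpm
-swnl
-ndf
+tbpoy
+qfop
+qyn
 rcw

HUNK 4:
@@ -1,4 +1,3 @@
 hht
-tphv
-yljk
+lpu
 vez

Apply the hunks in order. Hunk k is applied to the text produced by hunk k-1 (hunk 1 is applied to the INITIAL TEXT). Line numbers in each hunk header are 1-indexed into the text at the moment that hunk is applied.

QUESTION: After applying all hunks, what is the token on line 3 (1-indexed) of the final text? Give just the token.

Answer: vez

Derivation:
Hunk 1: at line 6 remove [ehna] add [cexut] -> 10 lines: hht tphv yljk vez nawpm swnl ndf cexut fmqch mzk
Hunk 2: at line 7 remove [cexut] add [rcw,wcax] -> 11 lines: hht tphv yljk vez nawpm swnl ndf rcw wcax fmqch mzk
Hunk 3: at line 4 remove [nawpm,swnl,ndf] add [tbpoy,qfop,qyn] -> 11 lines: hht tphv yljk vez tbpoy qfop qyn rcw wcax fmqch mzk
Hunk 4: at line 1 remove [tphv,yljk] add [lpu] -> 10 lines: hht lpu vez tbpoy qfop qyn rcw wcax fmqch mzk
Final line 3: vez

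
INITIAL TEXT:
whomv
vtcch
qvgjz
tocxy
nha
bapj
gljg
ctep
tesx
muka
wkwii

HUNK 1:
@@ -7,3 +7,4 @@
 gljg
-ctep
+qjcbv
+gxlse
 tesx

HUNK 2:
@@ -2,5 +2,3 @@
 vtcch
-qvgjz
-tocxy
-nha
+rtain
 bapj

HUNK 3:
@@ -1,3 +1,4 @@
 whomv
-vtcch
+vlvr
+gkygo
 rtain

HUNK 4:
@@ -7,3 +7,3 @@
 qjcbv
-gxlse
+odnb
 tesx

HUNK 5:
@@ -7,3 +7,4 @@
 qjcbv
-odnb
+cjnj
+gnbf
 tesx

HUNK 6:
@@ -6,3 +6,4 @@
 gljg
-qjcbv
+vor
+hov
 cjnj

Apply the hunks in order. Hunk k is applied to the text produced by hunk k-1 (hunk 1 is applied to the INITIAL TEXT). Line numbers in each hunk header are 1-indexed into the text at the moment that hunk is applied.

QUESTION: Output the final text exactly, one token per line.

Hunk 1: at line 7 remove [ctep] add [qjcbv,gxlse] -> 12 lines: whomv vtcch qvgjz tocxy nha bapj gljg qjcbv gxlse tesx muka wkwii
Hunk 2: at line 2 remove [qvgjz,tocxy,nha] add [rtain] -> 10 lines: whomv vtcch rtain bapj gljg qjcbv gxlse tesx muka wkwii
Hunk 3: at line 1 remove [vtcch] add [vlvr,gkygo] -> 11 lines: whomv vlvr gkygo rtain bapj gljg qjcbv gxlse tesx muka wkwii
Hunk 4: at line 7 remove [gxlse] add [odnb] -> 11 lines: whomv vlvr gkygo rtain bapj gljg qjcbv odnb tesx muka wkwii
Hunk 5: at line 7 remove [odnb] add [cjnj,gnbf] -> 12 lines: whomv vlvr gkygo rtain bapj gljg qjcbv cjnj gnbf tesx muka wkwii
Hunk 6: at line 6 remove [qjcbv] add [vor,hov] -> 13 lines: whomv vlvr gkygo rtain bapj gljg vor hov cjnj gnbf tesx muka wkwii

Answer: whomv
vlvr
gkygo
rtain
bapj
gljg
vor
hov
cjnj
gnbf
tesx
muka
wkwii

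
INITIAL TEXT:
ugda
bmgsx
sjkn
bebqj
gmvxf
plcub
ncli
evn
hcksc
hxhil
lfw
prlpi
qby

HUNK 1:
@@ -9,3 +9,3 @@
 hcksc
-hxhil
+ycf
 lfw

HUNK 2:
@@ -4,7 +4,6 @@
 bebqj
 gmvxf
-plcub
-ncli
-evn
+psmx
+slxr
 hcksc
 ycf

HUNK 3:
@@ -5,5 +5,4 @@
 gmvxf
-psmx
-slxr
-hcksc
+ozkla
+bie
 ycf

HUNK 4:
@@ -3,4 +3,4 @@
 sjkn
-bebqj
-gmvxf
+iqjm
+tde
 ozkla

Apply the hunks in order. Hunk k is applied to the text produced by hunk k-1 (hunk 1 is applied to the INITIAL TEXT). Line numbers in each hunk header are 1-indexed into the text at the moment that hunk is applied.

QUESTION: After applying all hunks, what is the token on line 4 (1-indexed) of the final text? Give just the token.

Answer: iqjm

Derivation:
Hunk 1: at line 9 remove [hxhil] add [ycf] -> 13 lines: ugda bmgsx sjkn bebqj gmvxf plcub ncli evn hcksc ycf lfw prlpi qby
Hunk 2: at line 4 remove [plcub,ncli,evn] add [psmx,slxr] -> 12 lines: ugda bmgsx sjkn bebqj gmvxf psmx slxr hcksc ycf lfw prlpi qby
Hunk 3: at line 5 remove [psmx,slxr,hcksc] add [ozkla,bie] -> 11 lines: ugda bmgsx sjkn bebqj gmvxf ozkla bie ycf lfw prlpi qby
Hunk 4: at line 3 remove [bebqj,gmvxf] add [iqjm,tde] -> 11 lines: ugda bmgsx sjkn iqjm tde ozkla bie ycf lfw prlpi qby
Final line 4: iqjm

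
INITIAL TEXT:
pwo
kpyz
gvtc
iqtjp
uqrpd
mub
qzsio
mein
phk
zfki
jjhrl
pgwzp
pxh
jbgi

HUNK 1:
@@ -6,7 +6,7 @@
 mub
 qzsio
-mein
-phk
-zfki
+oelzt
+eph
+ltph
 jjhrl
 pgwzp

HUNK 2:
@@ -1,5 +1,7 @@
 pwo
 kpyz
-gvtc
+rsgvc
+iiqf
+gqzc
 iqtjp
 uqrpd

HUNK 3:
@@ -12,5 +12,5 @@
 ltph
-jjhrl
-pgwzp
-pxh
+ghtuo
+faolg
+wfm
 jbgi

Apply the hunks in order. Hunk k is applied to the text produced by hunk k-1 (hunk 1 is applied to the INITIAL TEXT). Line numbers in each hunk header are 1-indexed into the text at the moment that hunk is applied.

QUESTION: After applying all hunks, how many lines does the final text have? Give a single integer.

Hunk 1: at line 6 remove [mein,phk,zfki] add [oelzt,eph,ltph] -> 14 lines: pwo kpyz gvtc iqtjp uqrpd mub qzsio oelzt eph ltph jjhrl pgwzp pxh jbgi
Hunk 2: at line 1 remove [gvtc] add [rsgvc,iiqf,gqzc] -> 16 lines: pwo kpyz rsgvc iiqf gqzc iqtjp uqrpd mub qzsio oelzt eph ltph jjhrl pgwzp pxh jbgi
Hunk 3: at line 12 remove [jjhrl,pgwzp,pxh] add [ghtuo,faolg,wfm] -> 16 lines: pwo kpyz rsgvc iiqf gqzc iqtjp uqrpd mub qzsio oelzt eph ltph ghtuo faolg wfm jbgi
Final line count: 16

Answer: 16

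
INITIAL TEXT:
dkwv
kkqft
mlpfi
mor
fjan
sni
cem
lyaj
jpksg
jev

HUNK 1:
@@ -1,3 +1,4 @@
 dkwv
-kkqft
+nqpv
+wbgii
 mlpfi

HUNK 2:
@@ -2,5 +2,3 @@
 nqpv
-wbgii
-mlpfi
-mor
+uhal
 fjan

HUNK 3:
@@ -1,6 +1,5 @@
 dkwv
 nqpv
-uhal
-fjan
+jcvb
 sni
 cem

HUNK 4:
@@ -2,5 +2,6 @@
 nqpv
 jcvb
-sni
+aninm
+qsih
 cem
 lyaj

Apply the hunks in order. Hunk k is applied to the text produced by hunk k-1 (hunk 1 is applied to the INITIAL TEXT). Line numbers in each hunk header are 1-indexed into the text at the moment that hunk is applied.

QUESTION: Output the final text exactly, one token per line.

Answer: dkwv
nqpv
jcvb
aninm
qsih
cem
lyaj
jpksg
jev

Derivation:
Hunk 1: at line 1 remove [kkqft] add [nqpv,wbgii] -> 11 lines: dkwv nqpv wbgii mlpfi mor fjan sni cem lyaj jpksg jev
Hunk 2: at line 2 remove [wbgii,mlpfi,mor] add [uhal] -> 9 lines: dkwv nqpv uhal fjan sni cem lyaj jpksg jev
Hunk 3: at line 1 remove [uhal,fjan] add [jcvb] -> 8 lines: dkwv nqpv jcvb sni cem lyaj jpksg jev
Hunk 4: at line 2 remove [sni] add [aninm,qsih] -> 9 lines: dkwv nqpv jcvb aninm qsih cem lyaj jpksg jev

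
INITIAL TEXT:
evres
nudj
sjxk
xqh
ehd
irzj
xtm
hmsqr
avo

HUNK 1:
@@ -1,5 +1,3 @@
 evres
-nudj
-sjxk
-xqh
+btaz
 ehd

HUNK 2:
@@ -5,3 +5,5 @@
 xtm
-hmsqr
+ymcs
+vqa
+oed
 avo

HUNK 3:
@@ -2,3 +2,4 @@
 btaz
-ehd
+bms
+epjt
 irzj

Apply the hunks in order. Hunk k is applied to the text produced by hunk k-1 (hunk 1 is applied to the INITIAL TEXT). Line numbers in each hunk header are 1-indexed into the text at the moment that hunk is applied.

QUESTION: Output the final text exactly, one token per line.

Hunk 1: at line 1 remove [nudj,sjxk,xqh] add [btaz] -> 7 lines: evres btaz ehd irzj xtm hmsqr avo
Hunk 2: at line 5 remove [hmsqr] add [ymcs,vqa,oed] -> 9 lines: evres btaz ehd irzj xtm ymcs vqa oed avo
Hunk 3: at line 2 remove [ehd] add [bms,epjt] -> 10 lines: evres btaz bms epjt irzj xtm ymcs vqa oed avo

Answer: evres
btaz
bms
epjt
irzj
xtm
ymcs
vqa
oed
avo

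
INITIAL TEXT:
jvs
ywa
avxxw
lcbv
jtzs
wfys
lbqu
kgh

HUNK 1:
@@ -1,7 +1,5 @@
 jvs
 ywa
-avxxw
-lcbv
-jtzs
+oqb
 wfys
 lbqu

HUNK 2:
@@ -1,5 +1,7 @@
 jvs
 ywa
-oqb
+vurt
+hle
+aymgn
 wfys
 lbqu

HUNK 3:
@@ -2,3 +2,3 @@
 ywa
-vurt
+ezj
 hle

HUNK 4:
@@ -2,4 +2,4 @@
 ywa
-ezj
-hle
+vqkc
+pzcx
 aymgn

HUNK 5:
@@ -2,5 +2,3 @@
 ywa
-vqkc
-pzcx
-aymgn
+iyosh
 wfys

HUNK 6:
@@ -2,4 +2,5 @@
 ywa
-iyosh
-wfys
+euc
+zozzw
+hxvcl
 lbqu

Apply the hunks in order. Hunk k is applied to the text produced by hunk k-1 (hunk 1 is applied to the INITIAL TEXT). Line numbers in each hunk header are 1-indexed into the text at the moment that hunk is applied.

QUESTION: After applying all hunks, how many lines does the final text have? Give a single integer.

Answer: 7

Derivation:
Hunk 1: at line 1 remove [avxxw,lcbv,jtzs] add [oqb] -> 6 lines: jvs ywa oqb wfys lbqu kgh
Hunk 2: at line 1 remove [oqb] add [vurt,hle,aymgn] -> 8 lines: jvs ywa vurt hle aymgn wfys lbqu kgh
Hunk 3: at line 2 remove [vurt] add [ezj] -> 8 lines: jvs ywa ezj hle aymgn wfys lbqu kgh
Hunk 4: at line 2 remove [ezj,hle] add [vqkc,pzcx] -> 8 lines: jvs ywa vqkc pzcx aymgn wfys lbqu kgh
Hunk 5: at line 2 remove [vqkc,pzcx,aymgn] add [iyosh] -> 6 lines: jvs ywa iyosh wfys lbqu kgh
Hunk 6: at line 2 remove [iyosh,wfys] add [euc,zozzw,hxvcl] -> 7 lines: jvs ywa euc zozzw hxvcl lbqu kgh
Final line count: 7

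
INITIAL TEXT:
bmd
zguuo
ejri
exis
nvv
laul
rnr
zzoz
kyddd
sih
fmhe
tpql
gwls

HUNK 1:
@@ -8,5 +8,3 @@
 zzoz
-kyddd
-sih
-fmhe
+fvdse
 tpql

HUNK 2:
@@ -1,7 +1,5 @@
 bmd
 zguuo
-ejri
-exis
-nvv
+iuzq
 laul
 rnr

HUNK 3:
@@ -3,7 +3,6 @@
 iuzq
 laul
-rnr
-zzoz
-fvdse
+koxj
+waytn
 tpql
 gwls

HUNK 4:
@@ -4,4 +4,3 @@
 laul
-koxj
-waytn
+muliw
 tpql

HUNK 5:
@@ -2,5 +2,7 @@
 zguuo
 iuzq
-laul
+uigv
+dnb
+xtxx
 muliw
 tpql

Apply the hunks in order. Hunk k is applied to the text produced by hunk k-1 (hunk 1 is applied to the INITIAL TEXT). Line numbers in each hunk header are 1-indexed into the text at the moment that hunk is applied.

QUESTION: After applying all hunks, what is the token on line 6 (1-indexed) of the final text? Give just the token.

Hunk 1: at line 8 remove [kyddd,sih,fmhe] add [fvdse] -> 11 lines: bmd zguuo ejri exis nvv laul rnr zzoz fvdse tpql gwls
Hunk 2: at line 1 remove [ejri,exis,nvv] add [iuzq] -> 9 lines: bmd zguuo iuzq laul rnr zzoz fvdse tpql gwls
Hunk 3: at line 3 remove [rnr,zzoz,fvdse] add [koxj,waytn] -> 8 lines: bmd zguuo iuzq laul koxj waytn tpql gwls
Hunk 4: at line 4 remove [koxj,waytn] add [muliw] -> 7 lines: bmd zguuo iuzq laul muliw tpql gwls
Hunk 5: at line 2 remove [laul] add [uigv,dnb,xtxx] -> 9 lines: bmd zguuo iuzq uigv dnb xtxx muliw tpql gwls
Final line 6: xtxx

Answer: xtxx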